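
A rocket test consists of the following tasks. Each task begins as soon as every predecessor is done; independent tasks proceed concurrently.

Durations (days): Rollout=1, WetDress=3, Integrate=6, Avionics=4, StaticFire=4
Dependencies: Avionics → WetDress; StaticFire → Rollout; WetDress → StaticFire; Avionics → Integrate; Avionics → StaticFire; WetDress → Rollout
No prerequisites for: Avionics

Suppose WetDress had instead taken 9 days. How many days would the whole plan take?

As given, the longest chain is Avionics→WetDress→StaticFire→Rollout = 4+3+4+1 = 12, so the finish is 12 days.
WetDress lies on that path, so at 9 days the path becomes 18 days.
The critical path is still Avionics→WetDress→StaticFire→Rollout; finish is now 18 days.

18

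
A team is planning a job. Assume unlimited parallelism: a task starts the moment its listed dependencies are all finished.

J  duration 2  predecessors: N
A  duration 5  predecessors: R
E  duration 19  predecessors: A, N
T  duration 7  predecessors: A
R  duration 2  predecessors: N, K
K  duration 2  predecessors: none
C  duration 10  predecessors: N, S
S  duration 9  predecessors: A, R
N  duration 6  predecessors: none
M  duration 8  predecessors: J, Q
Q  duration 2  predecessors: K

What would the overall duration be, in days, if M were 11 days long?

As given, the longest chain is N→R→A→S→C = 6+2+5+9+10 = 32, so the finish is 32 days.
M is off the critical path — its longest chain is 16 days, giving 16 of slack.
No other chain overtakes it, so the finish is 32 days.

32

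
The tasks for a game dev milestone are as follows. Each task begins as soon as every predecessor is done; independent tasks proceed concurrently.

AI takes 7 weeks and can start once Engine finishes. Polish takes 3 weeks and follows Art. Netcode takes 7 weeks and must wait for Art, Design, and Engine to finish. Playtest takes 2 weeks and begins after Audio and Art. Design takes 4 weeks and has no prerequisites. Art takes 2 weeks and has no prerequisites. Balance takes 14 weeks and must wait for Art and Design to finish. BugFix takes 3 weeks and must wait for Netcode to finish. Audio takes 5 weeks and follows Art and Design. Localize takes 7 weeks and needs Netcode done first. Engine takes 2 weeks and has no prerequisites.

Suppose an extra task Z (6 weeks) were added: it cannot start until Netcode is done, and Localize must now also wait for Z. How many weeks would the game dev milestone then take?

Originally the game dev milestone takes 18 weeks.
With Z inserted, Localize now waits for max(Netcode, Z).
New critical path: Design→Netcode→Z→Localize = 4+7+6+7 = 24 ⇒ 24 weeks.

24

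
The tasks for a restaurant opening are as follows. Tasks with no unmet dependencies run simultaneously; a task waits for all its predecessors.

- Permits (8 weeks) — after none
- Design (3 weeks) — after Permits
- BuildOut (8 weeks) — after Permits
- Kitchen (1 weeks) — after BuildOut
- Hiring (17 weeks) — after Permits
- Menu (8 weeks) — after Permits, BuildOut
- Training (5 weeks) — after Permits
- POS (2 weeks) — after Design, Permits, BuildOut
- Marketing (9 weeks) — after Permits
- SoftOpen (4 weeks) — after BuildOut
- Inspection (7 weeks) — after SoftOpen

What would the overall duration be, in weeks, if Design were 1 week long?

27

Baseline: Permits→BuildOut→SoftOpen→Inspection = 8+8+4+7 = 27 → 27 weeks.
Design is off the critical path — its longest chain is 13 weeks, giving 14 of slack.
No other chain overtakes it, so the finish is 27 weeks.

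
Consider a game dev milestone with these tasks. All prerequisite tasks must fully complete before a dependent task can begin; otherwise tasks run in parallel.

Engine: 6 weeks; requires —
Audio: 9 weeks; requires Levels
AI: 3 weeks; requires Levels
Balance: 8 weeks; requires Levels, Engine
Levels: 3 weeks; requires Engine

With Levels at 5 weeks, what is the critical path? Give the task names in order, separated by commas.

Actual critical path: Engine→Levels→Audio = 6+3+9 = 18 ⇒ 18 weeks.
Levels lies on that path, so at 5 weeks the path becomes 20 weeks.
The critical path is still Engine→Levels→Audio; finish is now 20 weeks.

Engine, Levels, Audio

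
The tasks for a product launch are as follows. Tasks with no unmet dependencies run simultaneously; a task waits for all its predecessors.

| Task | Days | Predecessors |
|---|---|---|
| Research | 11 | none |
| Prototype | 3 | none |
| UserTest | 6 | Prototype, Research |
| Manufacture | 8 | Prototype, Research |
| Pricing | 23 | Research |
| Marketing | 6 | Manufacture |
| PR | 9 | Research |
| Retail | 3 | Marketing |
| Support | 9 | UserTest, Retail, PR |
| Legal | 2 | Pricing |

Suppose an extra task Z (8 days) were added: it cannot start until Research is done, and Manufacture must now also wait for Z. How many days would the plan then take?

Originally the plan takes 37 days.
With Z inserted, Manufacture now waits for max(Prototype, Research, Z).
New critical path: Research→Z→Manufacture→Marketing→Retail→Support = 11+8+8+6+3+9 = 45 ⇒ 45 days.

45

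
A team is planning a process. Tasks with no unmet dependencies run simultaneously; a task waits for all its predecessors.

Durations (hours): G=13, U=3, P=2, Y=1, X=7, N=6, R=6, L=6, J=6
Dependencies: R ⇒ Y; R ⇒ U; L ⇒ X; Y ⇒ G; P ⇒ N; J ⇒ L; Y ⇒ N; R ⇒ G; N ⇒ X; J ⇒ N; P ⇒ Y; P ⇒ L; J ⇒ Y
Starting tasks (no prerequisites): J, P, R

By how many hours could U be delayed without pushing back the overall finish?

11

J→Y→G = 6+1+13 = 20 sets the makespan at 20 hours.
Longest path through U: 9 hours (earliest finish 9, latest finish 20).
So U can slip 20 − 9 = 11 hours.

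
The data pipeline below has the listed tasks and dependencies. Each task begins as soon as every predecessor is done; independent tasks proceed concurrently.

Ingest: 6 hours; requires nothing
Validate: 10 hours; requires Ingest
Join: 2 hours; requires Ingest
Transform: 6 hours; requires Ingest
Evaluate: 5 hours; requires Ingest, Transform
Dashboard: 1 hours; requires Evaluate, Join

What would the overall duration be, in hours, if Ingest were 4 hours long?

Critical path before the change: Ingest→Transform→Evaluate→Dashboard = 6+6+5+1 = 18 giving 18 hours.
Since Ingest is critical, the -2 change carries straight to that chain (now 16 hours).
That remains the longest chain; total 16 hours.

16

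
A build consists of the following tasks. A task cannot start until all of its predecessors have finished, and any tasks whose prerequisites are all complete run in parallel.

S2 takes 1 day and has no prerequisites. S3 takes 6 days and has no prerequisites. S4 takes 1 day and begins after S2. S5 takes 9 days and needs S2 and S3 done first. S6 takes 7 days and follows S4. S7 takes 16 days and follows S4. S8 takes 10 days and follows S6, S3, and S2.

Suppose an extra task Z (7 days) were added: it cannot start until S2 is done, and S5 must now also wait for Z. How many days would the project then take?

19

Originally the project takes 19 days.
With Z inserted, S5 now waits for max(S2, S3, Z).
New critical path: S2→S4→S6→S8 = 1+1+7+10 = 19 ⇒ 19 days.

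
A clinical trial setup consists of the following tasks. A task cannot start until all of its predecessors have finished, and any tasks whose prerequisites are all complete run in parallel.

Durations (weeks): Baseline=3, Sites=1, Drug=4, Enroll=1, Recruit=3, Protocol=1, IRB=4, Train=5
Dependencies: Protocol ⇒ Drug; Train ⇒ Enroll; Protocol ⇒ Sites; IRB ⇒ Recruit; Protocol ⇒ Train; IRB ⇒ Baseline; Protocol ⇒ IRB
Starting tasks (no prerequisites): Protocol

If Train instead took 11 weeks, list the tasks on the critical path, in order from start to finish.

As given, the longest chain is Protocol→IRB→Recruit = 1+4+3 = 8, so the finish is 8 weeks.
Train is off the critical path — its longest chain is 7 weeks, giving 1 of slack.
New critical path: Protocol→Train→Enroll = 1+11+1 = 13 ⇒ 13 weeks.

Protocol, Train, Enroll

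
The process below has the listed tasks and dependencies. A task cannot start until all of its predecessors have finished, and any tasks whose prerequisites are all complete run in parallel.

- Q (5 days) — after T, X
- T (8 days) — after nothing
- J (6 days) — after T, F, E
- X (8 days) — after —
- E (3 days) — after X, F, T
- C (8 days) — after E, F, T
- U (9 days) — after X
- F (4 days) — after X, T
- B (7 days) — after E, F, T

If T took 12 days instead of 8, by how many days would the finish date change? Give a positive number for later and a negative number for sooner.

4

Actual critical path: T→F→E→C = 8+4+3+8 = 23 ⇒ 23 days.
Since T is critical, the +4 change carries straight to that chain (now 27 days).
The critical path is still T→F→E→C; finish is now 27 days.
Change in finish: 27 − 23 = +4 days.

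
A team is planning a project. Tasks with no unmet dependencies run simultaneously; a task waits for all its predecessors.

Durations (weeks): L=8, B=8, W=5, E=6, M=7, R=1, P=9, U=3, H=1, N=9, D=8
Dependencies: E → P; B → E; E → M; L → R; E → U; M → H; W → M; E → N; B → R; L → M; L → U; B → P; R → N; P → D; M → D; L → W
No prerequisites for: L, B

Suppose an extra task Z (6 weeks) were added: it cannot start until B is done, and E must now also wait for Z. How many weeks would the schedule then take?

Originally the schedule takes 31 weeks.
With Z inserted, E now waits for max(B, Z).
New critical path: B→Z→E→P→D = 8+6+6+9+8 = 37 ⇒ 37 weeks.

37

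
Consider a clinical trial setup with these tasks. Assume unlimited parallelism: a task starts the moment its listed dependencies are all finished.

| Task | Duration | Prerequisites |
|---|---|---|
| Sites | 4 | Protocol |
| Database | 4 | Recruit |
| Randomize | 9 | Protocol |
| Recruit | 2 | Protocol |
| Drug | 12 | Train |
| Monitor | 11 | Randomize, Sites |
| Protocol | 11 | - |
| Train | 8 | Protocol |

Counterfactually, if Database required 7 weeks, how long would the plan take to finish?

31

As given, the longest chain is Protocol→Train→Drug = 11+8+12 = 31, so the finish is 31 weeks.
Database has 14 weeks of float (longest path through it is 17).
The critical path is still Protocol→Train→Drug; finish is now 31 weeks.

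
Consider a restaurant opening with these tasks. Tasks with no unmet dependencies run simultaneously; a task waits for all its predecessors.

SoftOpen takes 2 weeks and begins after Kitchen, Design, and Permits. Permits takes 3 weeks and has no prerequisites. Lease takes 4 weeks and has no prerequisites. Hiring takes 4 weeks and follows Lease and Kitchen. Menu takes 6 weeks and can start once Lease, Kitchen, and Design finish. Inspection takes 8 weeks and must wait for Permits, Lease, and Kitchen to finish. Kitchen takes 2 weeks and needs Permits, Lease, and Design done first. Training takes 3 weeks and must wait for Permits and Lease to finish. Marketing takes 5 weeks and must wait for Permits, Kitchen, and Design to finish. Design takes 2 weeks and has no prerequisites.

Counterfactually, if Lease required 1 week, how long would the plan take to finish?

13

The binding path is Lease→Kitchen→Inspection = 4+2+8 = 14; finish at 14 weeks.
Lease lies on that path, so at 1 week the path becomes 11 weeks.
Now Permits→Kitchen→Inspection = 3+2+8 = 13 is longest, so the finish becomes 13 weeks.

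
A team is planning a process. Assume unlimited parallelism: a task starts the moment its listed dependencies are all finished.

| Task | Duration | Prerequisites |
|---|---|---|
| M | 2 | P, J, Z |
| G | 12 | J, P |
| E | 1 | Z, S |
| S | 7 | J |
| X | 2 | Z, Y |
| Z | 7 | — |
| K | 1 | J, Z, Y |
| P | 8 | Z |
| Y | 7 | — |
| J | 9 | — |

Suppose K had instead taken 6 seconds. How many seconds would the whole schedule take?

Critical path before the change: Z→P→G = 7+8+12 = 27 giving 27 seconds.
K is off the critical path — its longest chain is 10 seconds, giving 17 of slack.
No other chain overtakes it, so the finish is 27 seconds.

27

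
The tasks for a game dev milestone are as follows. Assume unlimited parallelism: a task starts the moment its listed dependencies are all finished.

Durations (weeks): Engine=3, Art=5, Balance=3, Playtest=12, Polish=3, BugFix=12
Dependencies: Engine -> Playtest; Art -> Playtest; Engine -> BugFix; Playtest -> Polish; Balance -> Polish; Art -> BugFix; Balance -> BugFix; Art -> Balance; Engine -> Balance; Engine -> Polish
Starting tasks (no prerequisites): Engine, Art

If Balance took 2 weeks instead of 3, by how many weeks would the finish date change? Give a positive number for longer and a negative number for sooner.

The binding path is Art→Balance→BugFix = 5+3+12 = 20; finish at 20 weeks.
Since Balance is critical, the -1 change carries straight to that chain (now 19 weeks).
New critical path: Art→Playtest→Polish = 5+12+3 = 20 ⇒ 20 weeks.
Change in finish: 20 − 20 = +0 weeks.

0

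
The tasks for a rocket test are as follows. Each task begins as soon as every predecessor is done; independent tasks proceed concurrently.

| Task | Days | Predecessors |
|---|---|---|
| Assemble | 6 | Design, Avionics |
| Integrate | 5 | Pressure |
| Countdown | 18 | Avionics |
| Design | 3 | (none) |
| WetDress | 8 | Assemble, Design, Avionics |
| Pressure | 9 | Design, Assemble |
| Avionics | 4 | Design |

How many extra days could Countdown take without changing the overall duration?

2

The longest chain is Design→Avionics→Assemble→Pressure→Integrate = 3+4+6+9+5 = 27; overall finish 27 days.
Longest path through Countdown: 25 days (earliest finish 25, latest finish 27).
Slack of Countdown = 9 − 7 = 2 days.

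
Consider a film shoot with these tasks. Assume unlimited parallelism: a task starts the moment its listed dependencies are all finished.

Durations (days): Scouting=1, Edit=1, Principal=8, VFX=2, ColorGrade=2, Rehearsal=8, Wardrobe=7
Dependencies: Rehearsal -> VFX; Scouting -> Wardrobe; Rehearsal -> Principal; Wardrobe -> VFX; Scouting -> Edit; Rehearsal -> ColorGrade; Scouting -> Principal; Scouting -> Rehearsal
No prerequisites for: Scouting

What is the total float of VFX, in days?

6

The longest chain is Scouting→Rehearsal→Principal = 1+8+8 = 17; overall finish 17 days.
The longest chain containing VFX totals 11 days.
So VFX can slip 17 − 11 = 6 days.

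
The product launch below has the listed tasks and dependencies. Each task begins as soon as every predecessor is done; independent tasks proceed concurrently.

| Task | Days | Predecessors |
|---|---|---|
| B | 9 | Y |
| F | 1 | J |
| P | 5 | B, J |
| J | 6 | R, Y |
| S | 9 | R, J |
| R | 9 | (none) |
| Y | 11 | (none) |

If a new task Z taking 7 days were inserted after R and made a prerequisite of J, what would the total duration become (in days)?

31

Originally the job takes 26 days.
With Z inserted, J now waits for max(R, Y, Z).
New critical path: R→Z→J→S = 9+7+6+9 = 31 ⇒ 31 days.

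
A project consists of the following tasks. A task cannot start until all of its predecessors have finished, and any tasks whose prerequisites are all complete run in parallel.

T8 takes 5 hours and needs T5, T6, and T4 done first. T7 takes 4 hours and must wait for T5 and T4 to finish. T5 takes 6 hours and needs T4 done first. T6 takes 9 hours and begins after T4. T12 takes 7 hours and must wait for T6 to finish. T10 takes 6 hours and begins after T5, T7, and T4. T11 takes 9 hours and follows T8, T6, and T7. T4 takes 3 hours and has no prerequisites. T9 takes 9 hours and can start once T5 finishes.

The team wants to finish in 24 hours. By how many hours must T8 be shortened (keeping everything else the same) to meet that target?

2

Current finish: 26 hours; target: 24.
T8 is on every critical path, so each hour cut from T8 cuts the finish by one (this holds down to a finish of 22).
Need 26 − 24 = 2 hours off T8 → T8 becomes 3 hours, finish becomes 24.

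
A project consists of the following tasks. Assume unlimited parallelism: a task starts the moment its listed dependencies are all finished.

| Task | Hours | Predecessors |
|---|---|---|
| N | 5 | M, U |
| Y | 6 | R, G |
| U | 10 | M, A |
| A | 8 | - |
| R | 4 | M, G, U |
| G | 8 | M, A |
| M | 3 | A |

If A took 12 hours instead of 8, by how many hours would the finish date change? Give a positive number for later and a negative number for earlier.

Actual critical path: A→M→U→R→Y = 8+3+10+4+6 = 31 ⇒ 31 hours.
A is on the critical path; changing it to 12 makes that path 35 hours.
No other chain overtakes it, so the finish is 35 hours.
Change in finish: 35 − 31 = +4 hours.

4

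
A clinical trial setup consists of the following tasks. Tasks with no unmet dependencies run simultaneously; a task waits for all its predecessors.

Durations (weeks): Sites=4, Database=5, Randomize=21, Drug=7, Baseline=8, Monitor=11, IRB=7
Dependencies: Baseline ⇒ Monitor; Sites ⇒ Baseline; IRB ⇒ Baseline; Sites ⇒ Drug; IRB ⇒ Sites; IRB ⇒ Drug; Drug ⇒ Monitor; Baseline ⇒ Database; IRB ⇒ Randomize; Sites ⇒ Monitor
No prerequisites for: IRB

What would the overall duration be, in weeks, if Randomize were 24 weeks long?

31

Actual critical path: IRB→Sites→Baseline→Monitor = 7+4+8+11 = 30 ⇒ 30 weeks.
The longest path through Randomize is only 28 weeks, so Randomize has float 2.
New critical path: IRB→Randomize = 7+24 = 31 ⇒ 31 weeks.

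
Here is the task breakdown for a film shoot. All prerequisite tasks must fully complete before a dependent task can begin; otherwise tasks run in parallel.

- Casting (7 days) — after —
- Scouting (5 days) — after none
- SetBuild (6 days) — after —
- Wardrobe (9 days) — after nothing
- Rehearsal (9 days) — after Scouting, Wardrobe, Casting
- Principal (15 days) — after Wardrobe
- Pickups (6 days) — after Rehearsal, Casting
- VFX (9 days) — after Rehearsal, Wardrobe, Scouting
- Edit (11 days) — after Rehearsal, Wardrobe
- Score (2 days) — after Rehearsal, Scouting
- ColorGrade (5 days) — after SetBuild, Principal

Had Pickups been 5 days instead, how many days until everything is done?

Baseline: Wardrobe→Rehearsal→Edit = 9+9+11 = 29 → 29 days.
Pickups has 5 days of float (longest path through it is 24).
No other chain overtakes it, so the finish is 29 days.

29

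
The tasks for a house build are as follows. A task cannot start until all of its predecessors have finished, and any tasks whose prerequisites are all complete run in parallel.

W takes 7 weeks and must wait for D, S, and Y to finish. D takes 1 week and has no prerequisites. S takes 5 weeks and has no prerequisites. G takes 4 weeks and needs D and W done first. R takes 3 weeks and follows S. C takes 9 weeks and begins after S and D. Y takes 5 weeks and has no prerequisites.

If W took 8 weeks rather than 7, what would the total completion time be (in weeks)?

Baseline: S→W→G = 5+7+4 = 16 → 16 weeks.
W lies on that path, so at 8 weeks the path becomes 17 weeks.
That remains the longest chain; total 17 weeks.

17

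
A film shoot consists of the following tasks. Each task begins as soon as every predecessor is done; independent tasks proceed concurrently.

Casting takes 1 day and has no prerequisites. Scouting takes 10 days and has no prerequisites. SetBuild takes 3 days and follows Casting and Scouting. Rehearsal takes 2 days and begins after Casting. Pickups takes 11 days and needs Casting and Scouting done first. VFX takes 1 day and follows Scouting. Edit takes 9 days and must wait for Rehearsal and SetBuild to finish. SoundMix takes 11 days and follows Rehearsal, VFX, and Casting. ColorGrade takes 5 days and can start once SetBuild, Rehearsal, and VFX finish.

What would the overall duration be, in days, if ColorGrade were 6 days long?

22

Actual critical path: Scouting→SetBuild→Edit = 10+3+9 = 22 ⇒ 22 days.
ColorGrade is off the critical path — its longest chain is 18 days, giving 4 of slack.
That remains the longest chain; total 22 days.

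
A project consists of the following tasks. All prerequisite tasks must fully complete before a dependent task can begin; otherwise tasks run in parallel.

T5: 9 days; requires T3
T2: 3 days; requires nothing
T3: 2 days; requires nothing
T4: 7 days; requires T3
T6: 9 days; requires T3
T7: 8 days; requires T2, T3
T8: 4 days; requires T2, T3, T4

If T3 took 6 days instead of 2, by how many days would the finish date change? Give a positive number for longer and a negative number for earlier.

As given, the longest chain is T3→T4→T8 = 2+7+4 = 13, so the finish is 13 days.
T3 is on the critical path; changing it to 6 makes that path 17 days.
The critical path is still T3→T4→T8; finish is now 17 days.
Change in finish: 17 − 13 = +4 days.

4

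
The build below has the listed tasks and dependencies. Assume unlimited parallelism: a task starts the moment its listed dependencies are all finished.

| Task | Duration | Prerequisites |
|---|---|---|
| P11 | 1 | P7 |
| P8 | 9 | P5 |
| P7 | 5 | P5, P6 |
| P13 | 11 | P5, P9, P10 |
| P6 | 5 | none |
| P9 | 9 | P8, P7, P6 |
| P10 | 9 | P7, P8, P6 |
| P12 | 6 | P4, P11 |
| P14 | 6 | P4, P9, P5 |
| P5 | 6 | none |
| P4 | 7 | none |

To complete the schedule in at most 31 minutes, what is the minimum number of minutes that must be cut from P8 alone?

Current finish: 35 minutes; target: 31.
P8 is on every critical path, so each minute cut from P8 cuts the finish by one (this holds down to a finish of 31).
Need 35 − 31 = 4 minutes off P8 → P8 becomes 5 minutes, finish becomes 31.

4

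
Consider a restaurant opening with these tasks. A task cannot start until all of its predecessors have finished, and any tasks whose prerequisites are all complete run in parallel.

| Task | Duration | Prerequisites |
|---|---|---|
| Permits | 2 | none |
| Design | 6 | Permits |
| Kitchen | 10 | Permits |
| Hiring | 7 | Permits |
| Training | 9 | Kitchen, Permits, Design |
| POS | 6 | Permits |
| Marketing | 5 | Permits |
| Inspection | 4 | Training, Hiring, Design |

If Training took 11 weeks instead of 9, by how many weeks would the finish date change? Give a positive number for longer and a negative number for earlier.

2

Actual critical path: Permits→Kitchen→Training→Inspection = 2+10+9+4 = 25 ⇒ 25 weeks.
Since Training is critical, the +2 change carries straight to that chain (now 27 weeks).
No other chain overtakes it, so the finish is 27 weeks.
Change in finish: 27 − 25 = +2 weeks.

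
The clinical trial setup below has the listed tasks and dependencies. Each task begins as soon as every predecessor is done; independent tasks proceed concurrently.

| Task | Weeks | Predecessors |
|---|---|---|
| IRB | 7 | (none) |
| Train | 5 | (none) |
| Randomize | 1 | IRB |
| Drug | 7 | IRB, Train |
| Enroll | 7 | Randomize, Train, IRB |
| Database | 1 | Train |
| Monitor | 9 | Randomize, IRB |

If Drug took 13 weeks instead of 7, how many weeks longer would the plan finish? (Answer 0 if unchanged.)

3

As given, the longest chain is IRB→Randomize→Monitor = 7+1+9 = 17, so the finish is 17 weeks.
Drug is off the critical path — its longest chain is 14 weeks, giving 3 of slack.
Now IRB→Drug = 7+13 = 20 is longest, so the finish becomes 20 weeks.
Change in finish: 20 − 17 = +3 weeks.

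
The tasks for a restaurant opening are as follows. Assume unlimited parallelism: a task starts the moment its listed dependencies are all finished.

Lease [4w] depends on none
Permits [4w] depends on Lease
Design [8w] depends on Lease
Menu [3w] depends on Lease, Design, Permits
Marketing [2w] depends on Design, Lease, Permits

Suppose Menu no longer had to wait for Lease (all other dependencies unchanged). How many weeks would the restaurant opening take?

Original critical path: Lease→Design→Menu = 4+8+3 = 15 ⇒ 15 weeks.
Dropping Lease→Menu doesn't change Menu's earliest start (12); another predecessor still binds.
After: Lease→Design→Menu = 4+8+3 = 15 → 15 weeks.

15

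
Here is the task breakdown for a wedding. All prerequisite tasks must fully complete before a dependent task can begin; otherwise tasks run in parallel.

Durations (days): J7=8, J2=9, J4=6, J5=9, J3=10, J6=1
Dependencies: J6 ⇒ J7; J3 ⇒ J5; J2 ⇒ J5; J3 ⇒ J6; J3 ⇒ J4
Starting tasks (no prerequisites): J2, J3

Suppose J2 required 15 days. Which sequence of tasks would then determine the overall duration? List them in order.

Baseline: J3→J5 = 10+9 = 19 → 19 days.
J2 has 1 day of float (longest path through it is 18).
New critical path: J2→J5 = 15+9 = 24 ⇒ 24 days.

J2, J5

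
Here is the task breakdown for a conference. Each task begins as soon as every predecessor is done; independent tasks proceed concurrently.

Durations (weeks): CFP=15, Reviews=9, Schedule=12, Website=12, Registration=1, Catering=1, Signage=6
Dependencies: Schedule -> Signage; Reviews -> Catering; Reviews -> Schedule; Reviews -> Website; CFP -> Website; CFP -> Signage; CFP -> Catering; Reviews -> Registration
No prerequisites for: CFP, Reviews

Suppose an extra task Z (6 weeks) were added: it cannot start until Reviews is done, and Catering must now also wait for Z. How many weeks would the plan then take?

27

Originally the plan takes 27 weeks.
With Z inserted, Catering now waits for max(CFP, Reviews, Z).
New critical path: CFP→Website = 15+12 = 27 ⇒ 27 weeks.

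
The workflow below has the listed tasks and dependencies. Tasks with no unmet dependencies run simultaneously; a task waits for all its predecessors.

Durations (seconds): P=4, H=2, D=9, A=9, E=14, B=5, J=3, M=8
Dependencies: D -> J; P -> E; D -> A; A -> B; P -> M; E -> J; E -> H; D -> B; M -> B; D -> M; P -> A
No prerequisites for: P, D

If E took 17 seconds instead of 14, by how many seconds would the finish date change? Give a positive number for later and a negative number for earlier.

Critical path before the change: D→A→B = 9+9+5 = 23 giving 23 seconds.
The longest path through E is only 21 seconds, so E has float 2.
The binding chain switches to P→E→J = 4+17+3 = 24; finish 24 seconds.
Change in finish: 24 − 23 = +1 seconds.

1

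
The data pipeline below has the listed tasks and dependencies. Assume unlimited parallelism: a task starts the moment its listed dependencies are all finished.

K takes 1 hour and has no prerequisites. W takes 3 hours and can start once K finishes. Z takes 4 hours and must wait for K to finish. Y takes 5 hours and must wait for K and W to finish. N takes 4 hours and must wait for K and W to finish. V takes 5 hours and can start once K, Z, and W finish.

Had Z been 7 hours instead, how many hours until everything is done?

Critical path before the change: K→Z→V = 1+4+5 = 10 giving 10 hours.
Z is on the critical path; changing it to 7 makes that path 13 hours.
No other chain overtakes it, so the finish is 13 hours.

13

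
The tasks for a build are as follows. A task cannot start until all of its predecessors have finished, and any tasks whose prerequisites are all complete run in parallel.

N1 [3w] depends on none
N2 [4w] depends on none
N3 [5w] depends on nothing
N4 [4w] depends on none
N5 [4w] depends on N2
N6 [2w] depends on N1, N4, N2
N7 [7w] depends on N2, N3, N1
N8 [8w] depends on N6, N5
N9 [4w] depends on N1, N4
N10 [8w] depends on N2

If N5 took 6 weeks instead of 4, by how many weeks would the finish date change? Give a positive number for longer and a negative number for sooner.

2

Actual critical path: N2→N5→N8 = 4+4+8 = 16 ⇒ 16 weeks.
N5 is on the critical path; changing it to 6 makes that path 18 weeks.
The critical path is still N2→N5→N8; finish is now 18 weeks.
Change in finish: 18 − 16 = +2 weeks.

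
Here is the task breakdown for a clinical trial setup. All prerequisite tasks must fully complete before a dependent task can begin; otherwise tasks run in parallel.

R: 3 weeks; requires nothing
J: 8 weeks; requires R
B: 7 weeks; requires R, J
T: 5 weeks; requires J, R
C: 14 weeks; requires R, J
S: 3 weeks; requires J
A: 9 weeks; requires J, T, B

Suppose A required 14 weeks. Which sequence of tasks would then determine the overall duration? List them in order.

The binding path is R→J→B→A = 3+8+7+9 = 27; finish at 27 weeks.
A is on the critical path; changing it to 14 makes that path 32 weeks.
No other chain overtakes it, so the finish is 32 weeks.

R, J, B, A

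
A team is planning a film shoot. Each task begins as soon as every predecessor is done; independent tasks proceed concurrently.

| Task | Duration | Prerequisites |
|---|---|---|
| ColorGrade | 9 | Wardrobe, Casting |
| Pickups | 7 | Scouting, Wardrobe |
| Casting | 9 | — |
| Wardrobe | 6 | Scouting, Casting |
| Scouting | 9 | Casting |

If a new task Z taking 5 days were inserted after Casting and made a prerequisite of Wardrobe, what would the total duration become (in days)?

33

Originally the film shoot takes 33 days.
With Z inserted, Wardrobe now waits for max(Scouting, Casting, Z).
New critical path: Casting→Scouting→Wardrobe→ColorGrade = 9+9+6+9 = 33 ⇒ 33 days.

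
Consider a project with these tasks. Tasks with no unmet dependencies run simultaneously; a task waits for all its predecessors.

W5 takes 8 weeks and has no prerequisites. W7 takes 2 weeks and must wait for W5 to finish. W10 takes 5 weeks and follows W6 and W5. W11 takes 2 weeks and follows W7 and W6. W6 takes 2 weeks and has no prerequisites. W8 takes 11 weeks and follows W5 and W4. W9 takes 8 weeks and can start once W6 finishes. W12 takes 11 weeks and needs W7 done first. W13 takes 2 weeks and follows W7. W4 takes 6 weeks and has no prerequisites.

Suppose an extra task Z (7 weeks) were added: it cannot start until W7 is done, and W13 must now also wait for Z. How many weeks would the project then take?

Originally the project takes 21 weeks.
With Z inserted, W13 now waits for max(W7, Z).
New critical path: W5→W7→W12 = 8+2+11 = 21 ⇒ 21 weeks.

21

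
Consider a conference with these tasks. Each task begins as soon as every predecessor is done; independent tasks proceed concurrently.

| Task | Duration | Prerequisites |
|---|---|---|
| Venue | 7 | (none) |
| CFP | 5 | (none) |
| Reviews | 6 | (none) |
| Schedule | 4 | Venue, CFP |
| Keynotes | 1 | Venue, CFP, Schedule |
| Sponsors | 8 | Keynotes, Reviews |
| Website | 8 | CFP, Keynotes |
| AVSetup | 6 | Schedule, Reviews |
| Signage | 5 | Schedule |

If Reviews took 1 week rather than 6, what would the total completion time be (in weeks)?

20

Actual critical path: Venue→Schedule→Keynotes→Sponsors = 7+4+1+8 = 20 ⇒ 20 weeks.
The longest path through Reviews is only 14 weeks, so Reviews has float 6.
No other chain overtakes it, so the finish is 20 weeks.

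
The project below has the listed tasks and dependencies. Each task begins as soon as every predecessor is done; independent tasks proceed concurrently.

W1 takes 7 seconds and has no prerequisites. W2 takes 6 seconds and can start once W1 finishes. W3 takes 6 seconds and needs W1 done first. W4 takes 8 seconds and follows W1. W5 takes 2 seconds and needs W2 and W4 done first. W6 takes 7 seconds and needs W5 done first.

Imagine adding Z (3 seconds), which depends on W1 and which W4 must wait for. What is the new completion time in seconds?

Originally the job takes 24 seconds.
With Z inserted, W4 now waits for max(W1, Z).
New critical path: W1→Z→W4→W5→W6 = 7+3+8+2+7 = 27 ⇒ 27 seconds.

27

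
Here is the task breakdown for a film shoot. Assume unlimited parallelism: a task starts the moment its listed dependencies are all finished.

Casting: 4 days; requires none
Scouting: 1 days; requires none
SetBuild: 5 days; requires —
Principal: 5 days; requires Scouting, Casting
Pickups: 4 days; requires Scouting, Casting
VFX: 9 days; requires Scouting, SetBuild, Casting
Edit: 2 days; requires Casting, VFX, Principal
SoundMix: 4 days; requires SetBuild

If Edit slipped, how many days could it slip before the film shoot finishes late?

0

The longest chain is SetBuild→VFX→Edit = 5+9+2 = 16; overall finish 16 days.
Longest path through Edit: 16 days (earliest finish 16, latest finish 16).
Float = 16 − 16 = 0.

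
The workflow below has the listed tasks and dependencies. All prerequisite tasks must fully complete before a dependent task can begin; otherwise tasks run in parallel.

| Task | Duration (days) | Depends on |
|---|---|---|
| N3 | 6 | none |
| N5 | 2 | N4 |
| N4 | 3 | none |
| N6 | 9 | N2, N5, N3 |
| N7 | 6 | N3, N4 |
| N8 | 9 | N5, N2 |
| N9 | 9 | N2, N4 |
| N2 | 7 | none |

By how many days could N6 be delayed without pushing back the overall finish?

0

The longest chain is N2→N6 = 7+9 = 16; overall finish 16 days.
The longest chain containing N6 totals 16 days.
So N6 can slip 16 − 16 = 0 days.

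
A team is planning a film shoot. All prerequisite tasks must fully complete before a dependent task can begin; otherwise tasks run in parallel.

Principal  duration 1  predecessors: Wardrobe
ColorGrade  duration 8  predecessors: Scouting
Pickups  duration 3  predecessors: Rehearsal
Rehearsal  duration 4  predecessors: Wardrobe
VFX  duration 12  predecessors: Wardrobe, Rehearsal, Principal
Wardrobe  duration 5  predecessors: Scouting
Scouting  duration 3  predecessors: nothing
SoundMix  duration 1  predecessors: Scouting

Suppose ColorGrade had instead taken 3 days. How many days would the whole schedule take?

Baseline: Scouting→Wardrobe→Rehearsal→VFX = 3+5+4+12 = 24 → 24 days.
ColorGrade is off the critical path — its longest chain is 11 days, giving 13 of slack.
The critical path is still Scouting→Wardrobe→Rehearsal→VFX; finish is now 24 days.

24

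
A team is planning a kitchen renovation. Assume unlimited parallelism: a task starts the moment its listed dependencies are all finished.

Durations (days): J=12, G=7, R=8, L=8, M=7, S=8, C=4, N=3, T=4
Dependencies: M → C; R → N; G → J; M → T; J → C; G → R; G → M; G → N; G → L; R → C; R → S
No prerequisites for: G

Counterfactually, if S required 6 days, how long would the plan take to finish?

23

Critical path before the change: G→R→S = 7+8+8 = 23 giving 23 days.
S is on the critical path; changing it to 6 makes that path 21 days.
Now G→J→C = 7+12+4 = 23 is longest, so the finish becomes 23 days.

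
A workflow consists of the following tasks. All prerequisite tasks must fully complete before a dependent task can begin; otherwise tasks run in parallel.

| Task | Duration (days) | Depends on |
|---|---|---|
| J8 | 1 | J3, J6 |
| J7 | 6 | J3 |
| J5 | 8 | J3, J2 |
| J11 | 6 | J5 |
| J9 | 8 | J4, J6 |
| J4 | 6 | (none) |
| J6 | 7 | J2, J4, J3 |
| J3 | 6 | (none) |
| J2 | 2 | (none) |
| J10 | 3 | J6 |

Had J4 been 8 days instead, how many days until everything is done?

Critical path before the change: J4→J6→J9 = 6+7+8 = 21 giving 21 days.
J4 lies on that path, so at 8 days the path becomes 23 days.
The critical path is still J4→J6→J9; finish is now 23 days.

23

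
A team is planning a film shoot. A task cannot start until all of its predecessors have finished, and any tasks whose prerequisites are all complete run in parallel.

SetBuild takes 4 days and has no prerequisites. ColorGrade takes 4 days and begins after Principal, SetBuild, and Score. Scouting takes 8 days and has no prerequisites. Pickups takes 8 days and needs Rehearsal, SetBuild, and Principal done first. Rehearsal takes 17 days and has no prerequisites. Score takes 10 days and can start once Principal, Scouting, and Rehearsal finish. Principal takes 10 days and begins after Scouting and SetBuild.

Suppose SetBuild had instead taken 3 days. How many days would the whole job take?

32

Baseline: Scouting→Principal→Score→ColorGrade = 8+10+10+4 = 32 → 32 days.
SetBuild has 4 days of float (longest path through it is 28).
The critical path is still Scouting→Principal→Score→ColorGrade; finish is now 32 days.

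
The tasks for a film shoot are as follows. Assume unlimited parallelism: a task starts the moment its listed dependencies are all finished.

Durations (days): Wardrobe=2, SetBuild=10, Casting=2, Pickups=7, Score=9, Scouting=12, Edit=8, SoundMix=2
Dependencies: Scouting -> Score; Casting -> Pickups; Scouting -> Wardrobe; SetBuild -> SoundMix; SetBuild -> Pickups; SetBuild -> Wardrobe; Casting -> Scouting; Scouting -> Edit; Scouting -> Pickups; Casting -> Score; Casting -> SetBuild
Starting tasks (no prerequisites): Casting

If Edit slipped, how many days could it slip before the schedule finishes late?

Critical path: Casting→Scouting→Score = 2+12+9 = 23, so the finish is 23 days.
Edit finishes as early as 22 and must finish by 23.
Float = 23 − 22 = 1.

1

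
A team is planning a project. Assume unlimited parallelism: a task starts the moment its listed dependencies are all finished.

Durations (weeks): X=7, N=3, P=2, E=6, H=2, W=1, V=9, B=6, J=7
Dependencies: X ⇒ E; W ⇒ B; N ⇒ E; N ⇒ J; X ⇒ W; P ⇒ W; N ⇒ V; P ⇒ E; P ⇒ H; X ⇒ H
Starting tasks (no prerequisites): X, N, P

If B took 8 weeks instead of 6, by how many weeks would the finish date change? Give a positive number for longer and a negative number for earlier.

The binding path is X→W→B = 7+1+6 = 14; finish at 14 weeks.
B lies on that path, so at 8 weeks the path becomes 16 weeks.
The critical path is still X→W→B; finish is now 16 weeks.
Change in finish: 16 − 14 = +2 weeks.

2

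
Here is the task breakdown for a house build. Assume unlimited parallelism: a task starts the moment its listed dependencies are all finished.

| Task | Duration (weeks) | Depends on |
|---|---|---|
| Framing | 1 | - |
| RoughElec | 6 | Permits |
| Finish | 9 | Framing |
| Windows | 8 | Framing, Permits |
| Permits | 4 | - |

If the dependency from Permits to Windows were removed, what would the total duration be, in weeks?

Before: longest chain Permits→Windows = 4+8 = 12, finish 12.
Without Permits→Windows, Windows's earliest start moves from 4 to 1.
After: Permits→RoughElec = 4+6 = 10 → 10 weeks.

10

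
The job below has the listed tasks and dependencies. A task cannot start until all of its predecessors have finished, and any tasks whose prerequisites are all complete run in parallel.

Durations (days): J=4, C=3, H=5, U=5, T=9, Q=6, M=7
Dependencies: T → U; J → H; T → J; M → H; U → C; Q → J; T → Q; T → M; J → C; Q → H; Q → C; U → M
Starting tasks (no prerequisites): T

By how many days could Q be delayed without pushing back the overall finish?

2

Critical path: T→U→M→H = 9+5+7+5 = 26, so the finish is 26 days.
Longest path through Q: 24 days (earliest finish 15, latest finish 17).
Slack of Q = 11 − 9 = 2 days.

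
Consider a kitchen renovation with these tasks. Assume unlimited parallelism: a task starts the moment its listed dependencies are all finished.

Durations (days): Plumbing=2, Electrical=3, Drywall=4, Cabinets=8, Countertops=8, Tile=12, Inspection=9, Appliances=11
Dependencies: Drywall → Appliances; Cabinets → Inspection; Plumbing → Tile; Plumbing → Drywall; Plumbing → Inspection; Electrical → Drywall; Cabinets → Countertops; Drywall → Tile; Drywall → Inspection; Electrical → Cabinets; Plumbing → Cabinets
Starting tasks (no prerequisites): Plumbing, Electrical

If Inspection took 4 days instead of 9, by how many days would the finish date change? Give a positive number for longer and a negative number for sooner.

As given, the longest chain is Electrical→Cabinets→Inspection = 3+8+9 = 20, so the finish is 20 days.
Inspection is on the critical path; changing it to 4 makes that path 15 days.
New critical path: Electrical→Drywall→Tile = 3+4+12 = 19 ⇒ 19 days.
Change in finish: 19 − 20 = -1 days.

-1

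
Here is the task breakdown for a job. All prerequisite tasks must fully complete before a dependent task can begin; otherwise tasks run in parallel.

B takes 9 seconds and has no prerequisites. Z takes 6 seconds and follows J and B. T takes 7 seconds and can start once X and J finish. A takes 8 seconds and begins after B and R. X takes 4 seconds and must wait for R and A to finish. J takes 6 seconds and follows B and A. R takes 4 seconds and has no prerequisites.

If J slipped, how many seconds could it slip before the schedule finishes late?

B→A→J→T = 9+8+6+7 = 30 sets the makespan at 30 seconds.
Longest path through J: 30 seconds (earliest finish 23, latest finish 23).
Float = 30 − 30 = 0.

0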